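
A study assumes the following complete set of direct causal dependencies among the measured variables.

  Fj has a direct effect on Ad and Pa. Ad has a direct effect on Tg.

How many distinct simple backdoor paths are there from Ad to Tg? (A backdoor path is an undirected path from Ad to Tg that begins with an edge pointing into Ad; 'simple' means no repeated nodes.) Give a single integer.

0

A backdoor path from Ad to Tg is any simple undirected path whose first edge points into Ad (i.e. leaves Ad via a parent).
Parents of Ad: {Fj}.
No simple path from any parent of Ad reaches Tg without revisiting Ad, so there are no backdoor paths.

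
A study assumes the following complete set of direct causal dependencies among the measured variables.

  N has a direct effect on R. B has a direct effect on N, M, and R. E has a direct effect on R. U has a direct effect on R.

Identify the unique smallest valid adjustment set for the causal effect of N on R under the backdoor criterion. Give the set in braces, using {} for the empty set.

Variables eligible for adjustment (non-descendants of N, excluding N and R): {B, E, M, U}.
Backdoor paths from N to R:
  P1: N <- B -> R
The empty set is not sufficient: P1 (N <- B -> R) has no collider blocking it and no conditioned non-collider, so it is open.
Try {B}:
  P1: blocked at fork node B ∈ conditioning set.
{B} contains no descendant of N and blocks every backdoor path.
No other singleton works — e.g. {E} leaves P1 open — so {B} is the unique smallest valid adjustment set.

{B}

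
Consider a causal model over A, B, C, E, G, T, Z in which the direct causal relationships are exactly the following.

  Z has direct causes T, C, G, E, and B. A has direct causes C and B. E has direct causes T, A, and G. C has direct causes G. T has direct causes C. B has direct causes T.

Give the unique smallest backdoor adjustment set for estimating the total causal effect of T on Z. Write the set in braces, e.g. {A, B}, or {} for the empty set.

{C}

Variables eligible for adjustment (non-descendants of T, excluding T and Z): {C, G}.
Backdoor paths from T to Z:
  P1: T <- C <- G -> E <- A <- B -> Z
  P2: T <- C <- G -> E -> Z
  P3: T <- C <- G -> Z
  P4: T <- C -> A <- B -> Z
  P5: T <- C -> A -> E <- G -> Z
  P6: T <- C -> A -> E -> Z
  P7: T <- C -> Z
The empty set is not sufficient: P2 (T <- C <- G -> E -> Z) has no collider blocking it and no conditioned non-collider, so it is open.
Try {C}:
  P1: blocked at chain node C ∈ conditioning set.
  P2: blocked at chain node C ∈ conditioning set.
  P3: blocked at chain node C ∈ conditioning set.
  P4: blocked at fork node C ∈ conditioning set.
  P5: blocked at fork node C ∈ conditioning set.
  P6: blocked at fork node C ∈ conditioning set.
  P7: blocked at fork node C ∈ conditioning set.
{C} contains no descendant of T and blocks every backdoor path.
No other singleton works — e.g. {G} leaves P6 open — so {C} is the unique smallest valid adjustment set.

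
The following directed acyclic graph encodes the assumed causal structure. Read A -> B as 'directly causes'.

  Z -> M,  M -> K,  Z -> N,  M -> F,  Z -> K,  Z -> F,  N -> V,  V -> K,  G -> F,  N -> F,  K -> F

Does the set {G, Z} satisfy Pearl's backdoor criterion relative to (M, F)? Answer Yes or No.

Yes

Backdoor paths from M to F (paths whose first edge points into M):
  P1: M <- Z -> N -> V -> K -> F
  P2: M <- Z -> N -> F
  P3: M <- Z -> K <- V <- N -> F
  P4: M <- Z -> K -> F
  P5: M <- Z -> F
Condition 1 (no descendant of M in the set): holds — descendants of M are {F, K}; none are in {G, Z}.
Condition 2 (every backdoor path blocked by {G, Z}):
  P1: blocked at fork node Z ∈ conditioning set.
  P2: blocked at fork node Z ∈ conditioning set.
  P3: blocked at fork node Z ∈ conditioning set.
  P4: blocked at fork node Z ∈ conditioning set.
  P5: blocked at fork node Z ∈ conditioning set.
{G, Z} satisfies the backdoor criterion.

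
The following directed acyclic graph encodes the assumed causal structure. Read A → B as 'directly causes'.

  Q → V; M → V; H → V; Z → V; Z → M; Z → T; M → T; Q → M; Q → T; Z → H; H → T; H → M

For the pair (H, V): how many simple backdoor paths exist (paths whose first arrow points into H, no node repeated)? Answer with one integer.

8

A backdoor path from H to V is any simple undirected path whose first edge points into H (i.e. leaves H via a parent).
Parents of H: {Z}.
Enumerating:
  P1: H <- Z -> M <- Q -> V
  P2: H <- Z -> M -> V
  P3: H <- Z -> M -> T <- Q -> V
  P4: H <- Z -> V
  P5: H <- Z -> T <- Q -> M -> V
  P6: H <- Z -> T <- Q -> V
  P7: H <- Z -> T <- M <- Q -> V
  P8: H <- Z -> T <- M -> V
That exhausts the simple backdoor paths. Count: 8.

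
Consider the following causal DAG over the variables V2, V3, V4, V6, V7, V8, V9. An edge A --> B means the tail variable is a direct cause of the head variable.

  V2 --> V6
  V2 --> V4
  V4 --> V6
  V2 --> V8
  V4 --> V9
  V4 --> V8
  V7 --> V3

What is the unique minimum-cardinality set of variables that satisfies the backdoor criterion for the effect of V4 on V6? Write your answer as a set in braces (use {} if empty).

Variables eligible for adjustment (non-descendants of V4, excluding V4 and V6): {V2, V3, V7}.
Backdoor paths from V4 to V6:
  P1: V4 <- V2 -> V6
The empty set is not sufficient: P1 (V4 <- V2 -> V6) has no collider blocking it and no conditioned non-collider, so it is open.
Try {V2}:
  P1: blocked at fork node V2 ∈ conditioning set.
{V2} contains no descendant of V4 and blocks every backdoor path.
No other singleton works — e.g. {V7} leaves P1 open — so {V2} is the unique smallest valid adjustment set.

{V2}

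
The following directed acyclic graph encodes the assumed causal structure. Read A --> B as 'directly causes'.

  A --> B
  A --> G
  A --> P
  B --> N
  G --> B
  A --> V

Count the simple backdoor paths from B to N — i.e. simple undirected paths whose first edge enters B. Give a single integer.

0

A backdoor path from B to N is any simple undirected path whose first edge points into B (i.e. leaves B via a parent).
Parents of B: {A, G}.
No simple path from any parent of B reaches N without revisiting B, so there are no backdoor paths.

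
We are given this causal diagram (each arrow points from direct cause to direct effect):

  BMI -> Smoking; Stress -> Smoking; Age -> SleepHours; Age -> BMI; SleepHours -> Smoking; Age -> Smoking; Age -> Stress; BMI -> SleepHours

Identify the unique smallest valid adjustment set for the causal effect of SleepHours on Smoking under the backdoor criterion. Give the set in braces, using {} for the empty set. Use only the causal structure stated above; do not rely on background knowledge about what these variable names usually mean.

{Age, BMI}

Variables eligible for adjustment (non-descendants of SleepHours, excluding SleepHours and Smoking): {Age, BMI, Stress}.
Backdoor paths from SleepHours to Smoking:
  P1: SleepHours <- Age -> Stress -> Smoking
  P2: SleepHours <- Age -> BMI -> Smoking
  P3: SleepHours <- Age -> Smoking
  P4: SleepHours <- BMI <- Age -> Stress -> Smoking
  P5: SleepHours <- BMI <- Age -> Smoking
  P6: SleepHours <- BMI -> Smoking
The empty set is not sufficient: P1 (SleepHours <- Age -> Stress -> Smoking) has no collider blocking it and no conditioned non-collider, so it is open.
Try {Age, BMI}:
  P1: blocked at fork node Age ∈ conditioning set.
  P2: blocked at fork node Age ∈ conditioning set.
  P3: blocked at fork node Age ∈ conditioning set.
  P4: blocked at chain node BMI ∈ conditioning set.
  P5: blocked at chain node BMI ∈ conditioning set.
  P6: blocked at fork node BMI ∈ conditioning set.
{Age, BMI} contains no descendant of SleepHours and blocks every backdoor path.
Every element of {Age, BMI} is needed (dropping Age leaves P1 open; dropping BMI leaves P6 open), so no proper subset is valid.
Among all size-2 subsets of the eligible variables, only {Age, BMI} blocks every backdoor path, so it is the unique smallest valid adjustment set.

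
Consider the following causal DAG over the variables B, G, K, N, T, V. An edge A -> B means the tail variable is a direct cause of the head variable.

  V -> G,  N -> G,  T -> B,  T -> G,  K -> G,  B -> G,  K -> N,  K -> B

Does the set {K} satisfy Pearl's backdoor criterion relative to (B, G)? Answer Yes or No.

Backdoor paths from B to G (paths whose first edge points into B):
  P1: B <- K -> N -> G
  P2: B <- K -> G
  P3: B <- T -> G
Condition 1 (no descendant of B in the set): holds — descendants of B are {G}; none are in {K}.
Condition 2 (every backdoor path blocked by {K}):
  P1: blocked at fork node K ∈ conditioning set.
  P2: blocked at fork node K ∈ conditioning set.
  P3: open — no interior node is in the conditioning set.
{K} does not satisfy the backdoor criterion.

No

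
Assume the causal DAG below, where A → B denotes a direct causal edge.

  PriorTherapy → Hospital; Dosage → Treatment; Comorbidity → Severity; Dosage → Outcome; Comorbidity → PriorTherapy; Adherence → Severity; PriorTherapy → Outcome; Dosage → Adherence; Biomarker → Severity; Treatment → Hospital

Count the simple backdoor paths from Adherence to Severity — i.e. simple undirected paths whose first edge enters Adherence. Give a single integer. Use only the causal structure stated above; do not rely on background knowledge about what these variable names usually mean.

A backdoor path from Adherence to Severity is any simple undirected path whose first edge points into Adherence (i.e. leaves Adherence via a parent).
Parents of Adherence: {Dosage}.
Enumerating:
  P1: Adherence <- Dosage -> Treatment -> Hospital <- PriorTherapy <- Comorbidity -> Severity
  P2: Adherence <- Dosage -> Outcome <- PriorTherapy <- Comorbidity -> Severity
That exhausts the simple backdoor paths. Count: 2.

2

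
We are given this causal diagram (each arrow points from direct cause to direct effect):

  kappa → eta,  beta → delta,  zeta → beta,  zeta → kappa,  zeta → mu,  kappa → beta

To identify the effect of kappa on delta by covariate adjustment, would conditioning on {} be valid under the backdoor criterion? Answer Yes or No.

No

Backdoor paths from kappa to delta (paths whose first edge points into kappa):
  P1: kappa <- zeta -> beta -> delta
Condition 1 (no descendant of kappa in the set): holds — descendants of kappa are {beta, delta, eta}; none are in {}.
Condition 2 (every backdoor path blocked by {}):
  P1: open — no interior node is in the conditioning set.
{} does not satisfy the backdoor criterion.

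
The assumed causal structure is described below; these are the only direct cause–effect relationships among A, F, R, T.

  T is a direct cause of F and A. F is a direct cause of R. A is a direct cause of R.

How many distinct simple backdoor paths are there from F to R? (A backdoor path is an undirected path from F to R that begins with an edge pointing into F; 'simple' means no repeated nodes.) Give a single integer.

A backdoor path from F to R is any simple undirected path whose first edge points into F (i.e. leaves F via a parent).
Parents of F: {T}.
Enumerating:
  P1: F <- T -> A -> R
That exhausts the simple backdoor paths. Count: 1.

1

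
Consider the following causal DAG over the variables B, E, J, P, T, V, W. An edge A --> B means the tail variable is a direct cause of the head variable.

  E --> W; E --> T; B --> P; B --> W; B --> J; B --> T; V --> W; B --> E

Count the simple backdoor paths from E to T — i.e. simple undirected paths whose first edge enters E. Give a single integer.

1

A backdoor path from E to T is any simple undirected path whose first edge points into E (i.e. leaves E via a parent).
Parents of E: {B}.
Enumerating:
  P1: E <- B -> T
That exhausts the simple backdoor paths. Count: 1.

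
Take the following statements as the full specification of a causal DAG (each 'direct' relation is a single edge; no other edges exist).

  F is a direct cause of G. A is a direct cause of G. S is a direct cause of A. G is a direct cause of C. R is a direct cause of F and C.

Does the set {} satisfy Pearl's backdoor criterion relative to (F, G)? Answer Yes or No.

Yes

Backdoor paths from F to G (paths whose first edge points into F):
  P1: F <- R -> C <- G
Condition 1 (no descendant of F in the set): holds — descendants of F are {C, G}; none are in {}.
Condition 2 (every backdoor path blocked by {}):
  P1: blocked at collider C (neither it nor any descendant is in the conditioning set).
{} satisfies the backdoor criterion.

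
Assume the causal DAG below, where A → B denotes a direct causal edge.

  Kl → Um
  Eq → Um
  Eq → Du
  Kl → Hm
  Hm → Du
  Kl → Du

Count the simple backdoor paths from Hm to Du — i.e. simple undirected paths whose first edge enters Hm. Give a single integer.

A backdoor path from Hm to Du is any simple undirected path whose first edge points into Hm (i.e. leaves Hm via a parent).
Parents of Hm: {Kl}.
Enumerating:
  P1: Hm <- Kl -> Um <- Eq -> Du
  P2: Hm <- Kl -> Du
That exhausts the simple backdoor paths. Count: 2.

2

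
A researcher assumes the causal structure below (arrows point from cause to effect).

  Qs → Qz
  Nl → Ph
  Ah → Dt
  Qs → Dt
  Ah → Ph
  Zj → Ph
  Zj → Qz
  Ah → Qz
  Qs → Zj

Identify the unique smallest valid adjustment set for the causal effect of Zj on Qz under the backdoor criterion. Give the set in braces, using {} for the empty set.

{Qs}

Variables eligible for adjustment (non-descendants of Zj, excluding Zj and Qz): {Ah, Dt, Nl, Qs}.
Backdoor paths from Zj to Qz:
  P1: Zj <- Qs -> Dt <- Ah -> Qz
  P2: Zj <- Qs -> Qz
The empty set is not sufficient: P2 (Zj <- Qs -> Qz) has no collider blocking it and no conditioned non-collider, so it is open.
Try {Qs}:
  P1: blocked at fork node Qs ∈ conditioning set.
  P2: blocked at fork node Qs ∈ conditioning set.
{Qs} contains no descendant of Zj and blocks every backdoor path.
No other singleton works — e.g. {Ah} leaves P2 open — so {Qs} is the unique smallest valid adjustment set.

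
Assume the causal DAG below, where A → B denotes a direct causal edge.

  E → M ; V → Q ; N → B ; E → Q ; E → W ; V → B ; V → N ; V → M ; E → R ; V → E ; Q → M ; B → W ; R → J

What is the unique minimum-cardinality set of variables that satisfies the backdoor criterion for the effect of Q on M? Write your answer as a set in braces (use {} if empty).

{E, V}

Variables eligible for adjustment (non-descendants of Q, excluding Q and M): {B, E, J, N, R, V, W}.
Backdoor paths from Q to M:
  P1: Q <- V -> N -> B -> W <- E -> M
  P2: Q <- V -> E -> M
  P3: Q <- V -> B -> W <- E -> M
  P4: Q <- V -> M
  P5: Q <- E <- V -> M
  P6: Q <- E -> W <- B <- V -> M
  P7: Q <- E -> W <- B <- N <- V -> M
  P8: Q <- E -> M
The empty set is not sufficient: P2 (Q <- V -> E -> M) has no collider blocking it and no conditioned non-collider, so it is open.
Try {E, V}:
  P1: blocked at fork node V ∈ conditioning set.
  P2: blocked at fork node V ∈ conditioning set.
  P3: blocked at fork node V ∈ conditioning set.
  P4: blocked at fork node V ∈ conditioning set.
  P5: blocked at chain node E ∈ conditioning set.
  P6: blocked at fork node E ∈ conditioning set.
  P7: blocked at fork node E ∈ conditioning set.
  P8: blocked at fork node E ∈ conditioning set.
{E, V} contains no descendant of Q and blocks every backdoor path.
Every element of {E, V} is needed (dropping E leaves P8 open; dropping V leaves P4 open), so no proper subset is valid.
Among all size-2 subsets of the eligible variables, only {E, V} blocks every backdoor path, so it is the unique smallest valid adjustment set.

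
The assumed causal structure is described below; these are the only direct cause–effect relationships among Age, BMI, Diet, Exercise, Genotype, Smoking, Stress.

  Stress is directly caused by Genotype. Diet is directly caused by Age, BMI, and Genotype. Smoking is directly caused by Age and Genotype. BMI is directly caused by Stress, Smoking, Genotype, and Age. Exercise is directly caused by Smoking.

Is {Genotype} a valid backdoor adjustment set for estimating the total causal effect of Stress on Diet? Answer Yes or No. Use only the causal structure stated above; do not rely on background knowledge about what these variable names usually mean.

Yes

Backdoor paths from Stress to Diet (paths whose first edge points into Stress):
  P1: Stress <- Genotype -> Smoking <- Age -> BMI -> Diet
  P2: Stress <- Genotype -> Smoking <- Age -> Diet
  P3: Stress <- Genotype -> Smoking -> BMI <- Age -> Diet
  P4: Stress <- Genotype -> Smoking -> BMI -> Diet
  P5: Stress <- Genotype -> BMI <- Age -> Diet
  P6: Stress <- Genotype -> BMI <- Smoking <- Age -> Diet
  P7: Stress <- Genotype -> BMI -> Diet
  P8: Stress <- Genotype -> Diet
Condition 1 (no descendant of Stress in the set): holds — descendants of Stress are {BMI, Diet}; none are in {Genotype}.
Condition 2 (every backdoor path blocked by {Genotype}):
  P1: blocked at fork node Genotype ∈ conditioning set.
  P2: blocked at fork node Genotype ∈ conditioning set.
  P3: blocked at fork node Genotype ∈ conditioning set.
  P4: blocked at fork node Genotype ∈ conditioning set.
  P5: blocked at fork node Genotype ∈ conditioning set.
  P6: blocked at fork node Genotype ∈ conditioning set.
  P7: blocked at fork node Genotype ∈ conditioning set.
  P8: blocked at fork node Genotype ∈ conditioning set.
{Genotype} satisfies the backdoor criterion.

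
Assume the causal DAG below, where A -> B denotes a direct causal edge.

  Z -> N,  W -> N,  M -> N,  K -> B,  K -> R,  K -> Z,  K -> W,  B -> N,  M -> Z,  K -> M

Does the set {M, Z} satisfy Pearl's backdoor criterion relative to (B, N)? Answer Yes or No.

No

Backdoor paths from B to N (paths whose first edge points into B):
  P1: B <- K -> M -> Z -> N
  P2: B <- K -> M -> N
  P3: B <- K -> W -> N
  P4: B <- K -> Z <- M -> N
  P5: B <- K -> Z -> N
Condition 1 (no descendant of B in the set): holds — descendants of B are {N}; none are in {M, Z}.
Condition 2 (every backdoor path blocked by {M, Z}):
  P1: blocked at chain node M ∈ conditioning set.
  P2: blocked at chain node M ∈ conditioning set.
  P3: open — no interior node is in the conditioning set.
  P4: blocked at fork node M ∈ conditioning set.
  P5: blocked at chain node Z ∈ conditioning set.
{M, Z} does not satisfy the backdoor criterion.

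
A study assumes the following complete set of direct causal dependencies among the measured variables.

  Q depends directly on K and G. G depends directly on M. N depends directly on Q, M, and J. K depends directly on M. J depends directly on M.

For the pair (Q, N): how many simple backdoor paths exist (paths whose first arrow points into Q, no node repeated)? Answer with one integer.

A backdoor path from Q to N is any simple undirected path whose first edge points into Q (i.e. leaves Q via a parent).
Parents of Q: {G, K}.
Enumerating:
  P1: Q <- G <- M -> J -> N
  P2: Q <- G <- M -> N
  P3: Q <- K <- M -> J -> N
  P4: Q <- K <- M -> N
That exhausts the simple backdoor paths. Count: 4.

4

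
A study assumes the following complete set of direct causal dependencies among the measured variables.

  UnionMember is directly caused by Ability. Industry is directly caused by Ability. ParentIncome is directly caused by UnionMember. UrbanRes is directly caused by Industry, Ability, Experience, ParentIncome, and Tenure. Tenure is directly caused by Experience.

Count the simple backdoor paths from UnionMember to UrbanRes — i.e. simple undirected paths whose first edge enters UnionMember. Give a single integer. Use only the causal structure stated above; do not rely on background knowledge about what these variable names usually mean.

2

A backdoor path from UnionMember to UrbanRes is any simple undirected path whose first edge points into UnionMember (i.e. leaves UnionMember via a parent).
Parents of UnionMember: {Ability}.
Enumerating:
  P1: UnionMember <- Ability -> Industry -> UrbanRes
  P2: UnionMember <- Ability -> UrbanRes
That exhausts the simple backdoor paths. Count: 2.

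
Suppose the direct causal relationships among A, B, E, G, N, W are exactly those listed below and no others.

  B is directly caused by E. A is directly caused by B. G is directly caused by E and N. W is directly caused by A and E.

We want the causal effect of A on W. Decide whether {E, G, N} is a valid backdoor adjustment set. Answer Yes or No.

Yes

Backdoor paths from A to W (paths whose first edge points into A):
  P1: A <- B <- E -> W
Condition 1 (no descendant of A in the set): holds — descendants of A are {W}; none are in {E, G, N}.
Condition 2 (every backdoor path blocked by {E, G, N}):
  P1: blocked at fork node E ∈ conditioning set.
{E, G, N} satisfies the backdoor criterion.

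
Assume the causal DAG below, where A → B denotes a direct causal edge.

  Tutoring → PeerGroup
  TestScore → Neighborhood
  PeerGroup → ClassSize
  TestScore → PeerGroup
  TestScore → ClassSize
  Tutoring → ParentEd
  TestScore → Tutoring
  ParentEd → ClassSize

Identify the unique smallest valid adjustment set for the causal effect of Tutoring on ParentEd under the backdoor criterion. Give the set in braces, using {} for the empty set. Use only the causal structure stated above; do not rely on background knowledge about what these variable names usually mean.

{}

Variables eligible for adjustment (non-descendants of Tutoring, excluding Tutoring and ParentEd): {Neighborhood, TestScore}.
Backdoor paths from Tutoring to ParentEd:
  P1: Tutoring <- TestScore -> PeerGroup -> ClassSize <- ParentEd
  P2: Tutoring <- TestScore -> ClassSize <- ParentEd
Each backdoor path contains an unconditioned collider, so every path is already blocked with the empty conditioning set:
  P1: blocked at collider ClassSize (neither it nor any descendant is in the conditioning set).
  P2: blocked at collider ClassSize (neither it nor any descendant is in the conditioning set).
The empty set is therefore the unique smallest valid set.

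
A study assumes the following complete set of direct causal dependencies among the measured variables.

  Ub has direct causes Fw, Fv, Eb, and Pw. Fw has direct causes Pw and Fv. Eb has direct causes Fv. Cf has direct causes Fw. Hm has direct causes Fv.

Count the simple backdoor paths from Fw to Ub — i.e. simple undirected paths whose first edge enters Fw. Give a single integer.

3

A backdoor path from Fw to Ub is any simple undirected path whose first edge points into Fw (i.e. leaves Fw via a parent).
Parents of Fw: {Fv, Pw}.
Enumerating:
  P1: Fw <- Fv -> Eb -> Ub
  P2: Fw <- Fv -> Ub
  P3: Fw <- Pw -> Ub
That exhausts the simple backdoor paths. Count: 3.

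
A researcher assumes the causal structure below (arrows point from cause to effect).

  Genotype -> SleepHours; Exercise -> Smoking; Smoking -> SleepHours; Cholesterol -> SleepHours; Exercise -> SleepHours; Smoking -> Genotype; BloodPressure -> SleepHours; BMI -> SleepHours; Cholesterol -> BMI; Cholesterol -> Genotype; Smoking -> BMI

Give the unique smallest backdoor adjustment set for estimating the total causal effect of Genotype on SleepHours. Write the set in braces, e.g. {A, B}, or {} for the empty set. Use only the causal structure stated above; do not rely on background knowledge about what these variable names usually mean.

Variables eligible for adjustment (non-descendants of Genotype, excluding Genotype and SleepHours): {BMI, BloodPressure, Cholesterol, Exercise, Smoking}.
Backdoor paths from Genotype to SleepHours:
  P1: Genotype <- Smoking <- Exercise -> SleepHours
  P2: Genotype <- Smoking -> BMI <- Cholesterol -> SleepHours
  P3: Genotype <- Smoking -> BMI -> SleepHours
  P4: Genotype <- Smoking -> SleepHours
  P5: Genotype <- Cholesterol -> BMI <- Smoking <- Exercise -> SleepHours
  P6: Genotype <- Cholesterol -> BMI <- Smoking -> SleepHours
  P7: Genotype <- Cholesterol -> BMI -> SleepHours
  P8: Genotype <- Cholesterol -> SleepHours
The empty set is not sufficient: P1 (Genotype <- Smoking <- Exercise -> SleepHours) has no collider blocking it and no conditioned non-collider, so it is open.
Try {Cholesterol, Smoking}:
  P1: blocked at chain node Smoking ∈ conditioning set.
  P2: blocked at fork node Smoking ∈ conditioning set.
  P3: blocked at fork node Smoking ∈ conditioning set.
  P4: blocked at fork node Smoking ∈ conditioning set.
  P5: blocked at fork node Cholesterol ∈ conditioning set.
  P6: blocked at fork node Cholesterol ∈ conditioning set.
  P7: blocked at fork node Cholesterol ∈ conditioning set.
  P8: blocked at fork node Cholesterol ∈ conditioning set.
{Cholesterol, Smoking} contains no descendant of Genotype and blocks every backdoor path.
Every element of {Cholesterol, Smoking} is needed (dropping Cholesterol leaves P7 open; dropping Smoking leaves P1 open), so no proper subset is valid.
Among all size-2 subsets of the eligible variables, only {Cholesterol, Smoking} blocks every backdoor path, so it is the unique smallest valid adjustment set.

{Cholesterol, Smoking}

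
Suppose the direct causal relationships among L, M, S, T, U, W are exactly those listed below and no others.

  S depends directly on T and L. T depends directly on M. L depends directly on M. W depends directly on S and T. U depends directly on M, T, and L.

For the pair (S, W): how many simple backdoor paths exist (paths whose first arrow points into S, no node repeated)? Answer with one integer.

A backdoor path from S to W is any simple undirected path whose first edge points into S (i.e. leaves S via a parent).
Parents of S: {L, T}.
Enumerating:
  P1: S <- L <- M -> T -> W
  P2: S <- L <- M -> U <- T -> W
  P3: S <- L -> U <- M -> T -> W
  P4: S <- L -> U <- T -> W
  P5: S <- T -> W
That exhausts the simple backdoor paths. Count: 5.

5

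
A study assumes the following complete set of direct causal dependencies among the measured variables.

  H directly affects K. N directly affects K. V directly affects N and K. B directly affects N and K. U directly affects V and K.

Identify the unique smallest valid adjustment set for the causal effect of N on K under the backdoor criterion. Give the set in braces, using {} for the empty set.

Variables eligible for adjustment (non-descendants of N, excluding N and K): {B, H, U, V}.
Backdoor paths from N to K:
  P1: N <- V <- U -> K
  P2: N <- V -> K
  P3: N <- B -> K
The empty set is not sufficient: P1 (N <- V <- U -> K) has no collider blocking it and no conditioned non-collider, so it is open.
Try {B, V}:
  P1: blocked at chain node V ∈ conditioning set.
  P2: blocked at fork node V ∈ conditioning set.
  P3: blocked at fork node B ∈ conditioning set.
{B, V} contains no descendant of N and blocks every backdoor path.
Every element of {B, V} is needed (dropping B leaves P3 open; dropping V leaves P1 open), so no proper subset is valid.
Among all size-2 subsets of the eligible variables, only {B, V} blocks every backdoor path, so it is the unique smallest valid adjustment set.

{B, V}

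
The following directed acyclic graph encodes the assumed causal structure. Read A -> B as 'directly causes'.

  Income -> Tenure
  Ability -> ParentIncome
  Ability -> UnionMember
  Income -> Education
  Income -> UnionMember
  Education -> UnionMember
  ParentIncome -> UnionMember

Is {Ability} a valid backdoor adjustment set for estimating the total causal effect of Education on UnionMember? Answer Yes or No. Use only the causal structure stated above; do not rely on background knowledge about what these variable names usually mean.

No

Backdoor paths from Education to UnionMember (paths whose first edge points into Education):
  P1: Education <- Income -> UnionMember
Condition 1 (no descendant of Education in the set): holds — descendants of Education are {UnionMember}; none are in {Ability}.
Condition 2 (every backdoor path blocked by {Ability}):
  P1: open — no interior node is in the conditioning set.
{Ability} does not satisfy the backdoor criterion.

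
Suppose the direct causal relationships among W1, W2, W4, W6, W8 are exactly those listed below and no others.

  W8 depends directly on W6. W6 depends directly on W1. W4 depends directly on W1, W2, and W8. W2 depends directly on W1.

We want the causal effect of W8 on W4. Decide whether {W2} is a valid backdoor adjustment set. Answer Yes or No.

Backdoor paths from W8 to W4 (paths whose first edge points into W8):
  P1: W8 <- W6 <- W1 -> W2 -> W4
  P2: W8 <- W6 <- W1 -> W4
Condition 1 (no descendant of W8 in the set): holds — descendants of W8 are {W4}; none are in {W2}.
Condition 2 (every backdoor path blocked by {W2}):
  P1: blocked at chain node W2 ∈ conditioning set.
  P2: open — no interior node is in the conditioning set.
{W2} does not satisfy the backdoor criterion.

No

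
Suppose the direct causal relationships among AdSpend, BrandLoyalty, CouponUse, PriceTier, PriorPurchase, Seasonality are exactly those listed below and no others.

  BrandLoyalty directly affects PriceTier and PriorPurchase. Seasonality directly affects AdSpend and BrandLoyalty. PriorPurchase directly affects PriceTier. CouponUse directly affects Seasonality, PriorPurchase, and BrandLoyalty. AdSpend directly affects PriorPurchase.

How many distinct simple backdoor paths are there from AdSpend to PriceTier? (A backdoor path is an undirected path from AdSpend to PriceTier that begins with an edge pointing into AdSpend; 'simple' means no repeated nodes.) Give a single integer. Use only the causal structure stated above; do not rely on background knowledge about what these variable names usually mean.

A backdoor path from AdSpend to PriceTier is any simple undirected path whose first edge points into AdSpend (i.e. leaves AdSpend via a parent).
Parents of AdSpend: {Seasonality}.
Enumerating:
  P1: AdSpend <- Seasonality <- CouponUse -> BrandLoyalty -> PriorPurchase -> PriceTier
  P2: AdSpend <- Seasonality <- CouponUse -> BrandLoyalty -> PriceTier
  P3: AdSpend <- Seasonality <- CouponUse -> PriorPurchase <- BrandLoyalty -> PriceTier
  P4: AdSpend <- Seasonality <- CouponUse -> PriorPurchase -> PriceTier
  P5: AdSpend <- Seasonality -> BrandLoyalty <- CouponUse -> PriorPurchase -> PriceTier
  P6: AdSpend <- Seasonality -> BrandLoyalty -> PriorPurchase -> PriceTier
  P7: AdSpend <- Seasonality -> BrandLoyalty -> PriceTier
That exhausts the simple backdoor paths. Count: 7.

7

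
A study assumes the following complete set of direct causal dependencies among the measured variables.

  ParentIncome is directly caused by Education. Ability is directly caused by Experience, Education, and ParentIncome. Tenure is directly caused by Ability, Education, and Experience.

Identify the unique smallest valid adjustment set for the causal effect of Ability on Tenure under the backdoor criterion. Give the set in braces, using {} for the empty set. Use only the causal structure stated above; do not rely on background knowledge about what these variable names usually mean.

{Education, Experience}

Variables eligible for adjustment (non-descendants of Ability, excluding Ability and Tenure): {Education, Experience, ParentIncome}.
Backdoor paths from Ability to Tenure:
  P1: Ability <- Experience -> Tenure
  P2: Ability <- Education -> Tenure
  P3: Ability <- ParentIncome <- Education -> Tenure
The empty set is not sufficient: P1 (Ability <- Experience -> Tenure) has no collider blocking it and no conditioned non-collider, so it is open.
Try {Education, Experience}:
  P1: blocked at fork node Experience ∈ conditioning set.
  P2: blocked at fork node Education ∈ conditioning set.
  P3: blocked at fork node Education ∈ conditioning set.
{Education, Experience} contains no descendant of Ability and blocks every backdoor path.
Every element of {Education, Experience} is needed (dropping Education leaves P2 open; dropping Experience leaves P1 open), so no proper subset is valid.
Among all size-2 subsets of the eligible variables, only {Education, Experience} blocks every backdoor path, so it is the unique smallest valid adjustment set.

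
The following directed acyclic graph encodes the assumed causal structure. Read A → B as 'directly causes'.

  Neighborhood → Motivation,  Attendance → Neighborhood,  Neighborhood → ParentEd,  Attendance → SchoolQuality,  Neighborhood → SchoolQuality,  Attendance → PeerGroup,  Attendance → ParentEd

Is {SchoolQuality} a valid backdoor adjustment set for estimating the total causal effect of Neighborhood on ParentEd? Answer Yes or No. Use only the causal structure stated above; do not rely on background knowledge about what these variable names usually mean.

Backdoor paths from Neighborhood to ParentEd (paths whose first edge points into Neighborhood):
  P1: Neighborhood <- Attendance -> ParentEd
Condition 1 (no descendant of Neighborhood in the set): FAILS — SchoolQuality is a descendant of Neighborhood.
Condition 2 (every backdoor path blocked by {SchoolQuality}):
  P1: open — no interior node is in the conditioning set.
{SchoolQuality} does not satisfy the backdoor criterion.

No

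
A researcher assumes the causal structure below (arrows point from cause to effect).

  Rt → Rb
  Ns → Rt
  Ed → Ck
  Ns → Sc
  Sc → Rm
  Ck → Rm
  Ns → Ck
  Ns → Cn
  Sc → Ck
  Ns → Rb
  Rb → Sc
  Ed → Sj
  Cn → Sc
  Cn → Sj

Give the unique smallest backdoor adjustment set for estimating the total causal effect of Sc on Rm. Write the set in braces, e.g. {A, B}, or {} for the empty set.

{Ns}

Variables eligible for adjustment (non-descendants of Sc, excluding Sc and Rm): {Cn, Ed, Ns, Rb, Rt, Sj}.
Backdoor paths from Sc to Rm:
  P1: Sc <- Ns -> Cn -> Sj <- Ed -> Ck -> Rm
  P2: Sc <- Ns -> Ck -> Rm
  P3: Sc <- Cn <- Ns -> Ck -> Rm
  P4: Sc <- Cn -> Sj <- Ed -> Ck -> Rm
  P5: Sc <- Rb <- Ns -> Cn -> Sj <- Ed -> Ck -> Rm
  P6: Sc <- Rb <- Ns -> Ck -> Rm
  P7: Sc <- Rb <- Rt <- Ns -> Cn -> Sj <- Ed -> Ck -> Rm
  P8: Sc <- Rb <- Rt <- Ns -> Ck -> Rm
The empty set is not sufficient: P2 (Sc <- Ns -> Ck -> Rm) has no collider blocking it and no conditioned non-collider, so it is open.
Try {Ns}:
  P1: blocked at fork node Ns ∈ conditioning set.
  P2: blocked at fork node Ns ∈ conditioning set.
  P3: blocked at fork node Ns ∈ conditioning set.
  P4: blocked at collider Sj (neither it nor any descendant is in the conditioning set).
  P5: blocked at fork node Ns ∈ conditioning set.
  P6: blocked at fork node Ns ∈ conditioning set.
  P7: blocked at fork node Ns ∈ conditioning set.
  P8: blocked at fork node Ns ∈ conditioning set.
{Ns} contains no descendant of Sc and blocks every backdoor path.
No other singleton works — e.g. {Cn} leaves P2 open — so {Ns} is the unique smallest valid adjustment set.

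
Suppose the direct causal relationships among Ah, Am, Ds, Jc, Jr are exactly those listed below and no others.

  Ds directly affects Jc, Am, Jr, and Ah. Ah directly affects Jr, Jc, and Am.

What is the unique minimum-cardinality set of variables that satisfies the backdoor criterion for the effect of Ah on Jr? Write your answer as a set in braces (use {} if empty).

{Ds}

Variables eligible for adjustment (non-descendants of Ah, excluding Ah and Jr): {Ds}.
Backdoor paths from Ah to Jr:
  P1: Ah <- Ds -> Jr
The empty set is not sufficient: P1 (Ah <- Ds -> Jr) has no collider blocking it and no conditioned non-collider, so it is open.
Try {Ds}:
  P1: blocked at fork node Ds ∈ conditioning set.
{Ds} contains no descendant of Ah and blocks every backdoor path.
{Ds} is the unique smallest valid adjustment set.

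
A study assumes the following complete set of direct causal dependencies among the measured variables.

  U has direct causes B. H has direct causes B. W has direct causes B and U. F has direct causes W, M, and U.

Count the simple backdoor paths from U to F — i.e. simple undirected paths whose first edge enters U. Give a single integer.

A backdoor path from U to F is any simple undirected path whose first edge points into U (i.e. leaves U via a parent).
Parents of U: {B}.
Enumerating:
  P1: U <- B -> W -> F
That exhausts the simple backdoor paths. Count: 1.

1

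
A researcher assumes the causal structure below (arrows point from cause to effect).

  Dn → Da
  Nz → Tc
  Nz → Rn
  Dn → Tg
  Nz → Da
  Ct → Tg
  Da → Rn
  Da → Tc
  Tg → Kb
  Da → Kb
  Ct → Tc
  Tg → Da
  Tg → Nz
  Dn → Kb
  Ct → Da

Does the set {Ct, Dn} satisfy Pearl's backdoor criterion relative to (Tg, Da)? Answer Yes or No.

Backdoor paths from Tg to Da (paths whose first edge points into Tg):
  P1: Tg <- Dn -> Da
  P2: Tg <- Dn -> Kb <- Da
  P3: Tg <- Ct -> Da
  P4: Tg <- Ct -> Tc <- Nz -> Da
  P5: Tg <- Ct -> Tc <- Nz -> Rn <- Da
  P6: Tg <- Ct -> Tc <- Da
Condition 1 (no descendant of Tg in the set): holds — descendants of Tg are {Da, Kb, Nz, Rn, Tc}; none are in {Ct, Dn}.
Condition 2 (every backdoor path blocked by {Ct, Dn}):
  P1: blocked at fork node Dn ∈ conditioning set.
  P2: blocked at fork node Dn ∈ conditioning set.
  P3: blocked at fork node Ct ∈ conditioning set.
  P4: blocked at fork node Ct ∈ conditioning set.
  P5: blocked at fork node Ct ∈ conditioning set.
  P6: blocked at fork node Ct ∈ conditioning set.
{Ct, Dn} satisfies the backdoor criterion.

Yes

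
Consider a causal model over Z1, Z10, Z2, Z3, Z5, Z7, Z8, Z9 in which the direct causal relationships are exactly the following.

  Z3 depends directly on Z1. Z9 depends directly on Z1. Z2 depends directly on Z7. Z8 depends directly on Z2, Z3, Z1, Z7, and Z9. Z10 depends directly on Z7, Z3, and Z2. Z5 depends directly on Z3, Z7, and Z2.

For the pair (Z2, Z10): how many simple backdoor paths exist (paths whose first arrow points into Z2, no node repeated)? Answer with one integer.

5

A backdoor path from Z2 to Z10 is any simple undirected path whose first edge points into Z2 (i.e. leaves Z2 via a parent).
Parents of Z2: {Z7}.
Enumerating:
  P1: Z2 <- Z7 -> Z8 <- Z1 -> Z3 -> Z10
  P2: Z2 <- Z7 -> Z8 <- Z9 <- Z1 -> Z3 -> Z10
  P3: Z2 <- Z7 -> Z8 <- Z3 -> Z10
  P4: Z2 <- Z7 -> Z10
  P5: Z2 <- Z7 -> Z5 <- Z3 -> Z10
That exhausts the simple backdoor paths. Count: 5.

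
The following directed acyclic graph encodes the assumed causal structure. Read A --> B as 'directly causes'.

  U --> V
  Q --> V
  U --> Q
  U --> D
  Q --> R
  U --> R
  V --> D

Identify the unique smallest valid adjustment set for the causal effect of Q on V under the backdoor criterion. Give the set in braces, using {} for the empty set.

Variables eligible for adjustment (non-descendants of Q, excluding Q and V): {U}.
Backdoor paths from Q to V:
  P1: Q <- U -> V
  P2: Q <- U -> D <- V
The empty set is not sufficient: P1 (Q <- U -> V) has no collider blocking it and no conditioned non-collider, so it is open.
Try {U}:
  P1: blocked at fork node U ∈ conditioning set.
  P2: blocked at fork node U ∈ conditioning set.
{U} contains no descendant of Q and blocks every backdoor path.
{U} is the unique smallest valid adjustment set.

{U}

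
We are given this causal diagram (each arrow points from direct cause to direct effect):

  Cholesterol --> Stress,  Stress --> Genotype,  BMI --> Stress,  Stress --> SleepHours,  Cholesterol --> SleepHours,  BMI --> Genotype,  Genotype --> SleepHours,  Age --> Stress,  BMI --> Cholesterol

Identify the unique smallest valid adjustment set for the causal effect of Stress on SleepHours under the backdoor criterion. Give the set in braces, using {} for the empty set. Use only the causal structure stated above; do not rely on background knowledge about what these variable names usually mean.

Variables eligible for adjustment (non-descendants of Stress, excluding Stress and SleepHours): {Age, BMI, Cholesterol}.
Backdoor paths from Stress to SleepHours:
  P1: Stress <- BMI -> Cholesterol -> SleepHours
  P2: Stress <- BMI -> Genotype -> SleepHours
  P3: Stress <- Cholesterol <- BMI -> Genotype -> SleepHours
  P4: Stress <- Cholesterol -> SleepHours
The empty set is not sufficient: P1 (Stress <- BMI -> Cholesterol -> SleepHours) has no collider blocking it and no conditioned non-collider, so it is open.
Try {BMI, Cholesterol}:
  P1: blocked at fork node BMI ∈ conditioning set.
  P2: blocked at fork node BMI ∈ conditioning set.
  P3: blocked at chain node Cholesterol ∈ conditioning set.
  P4: blocked at fork node Cholesterol ∈ conditioning set.
{BMI, Cholesterol} contains no descendant of Stress and blocks every backdoor path.
Every element of {BMI, Cholesterol} is needed (dropping BMI leaves P2 open; dropping Cholesterol leaves P4 open), so no proper subset is valid.
Among all size-2 subsets of the eligible variables, only {BMI, Cholesterol} blocks every backdoor path, so it is the unique smallest valid adjustment set.

{BMI, Cholesterol}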